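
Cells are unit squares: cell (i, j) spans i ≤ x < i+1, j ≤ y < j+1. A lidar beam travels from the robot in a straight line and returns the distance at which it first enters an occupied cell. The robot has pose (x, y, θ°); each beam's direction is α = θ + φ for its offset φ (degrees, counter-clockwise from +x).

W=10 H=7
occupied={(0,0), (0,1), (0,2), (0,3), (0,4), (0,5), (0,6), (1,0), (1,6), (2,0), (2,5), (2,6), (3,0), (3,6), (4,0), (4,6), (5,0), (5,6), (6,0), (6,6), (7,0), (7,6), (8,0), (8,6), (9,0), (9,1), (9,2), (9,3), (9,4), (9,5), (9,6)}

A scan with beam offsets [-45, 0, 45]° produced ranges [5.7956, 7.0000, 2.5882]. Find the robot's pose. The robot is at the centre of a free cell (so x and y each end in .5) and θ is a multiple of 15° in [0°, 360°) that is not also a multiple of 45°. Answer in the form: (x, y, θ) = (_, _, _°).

The pose lattice has 39·16 = 624 candidates. Test each by forward raycasting.
  (4.5, 5.5, 150°): beam 1 = 0.5176 ≠ 5.7956 ✗
  (7.5, 5.5, 195°): beam 1 = 1.0000 ≠ 5.7956 ✗
  (1.5, 2.5, 60°): beam 1 = 7.7646 ≠ 5.7956 ✗
  …
  (1.5, 2.5, 30°): r_1=5.7956, r_2=7.0000, r_3=2.5882 — all match ✓
Only this pose fits every beam.

(x, y, θ) = (1.5, 2.5, 30°)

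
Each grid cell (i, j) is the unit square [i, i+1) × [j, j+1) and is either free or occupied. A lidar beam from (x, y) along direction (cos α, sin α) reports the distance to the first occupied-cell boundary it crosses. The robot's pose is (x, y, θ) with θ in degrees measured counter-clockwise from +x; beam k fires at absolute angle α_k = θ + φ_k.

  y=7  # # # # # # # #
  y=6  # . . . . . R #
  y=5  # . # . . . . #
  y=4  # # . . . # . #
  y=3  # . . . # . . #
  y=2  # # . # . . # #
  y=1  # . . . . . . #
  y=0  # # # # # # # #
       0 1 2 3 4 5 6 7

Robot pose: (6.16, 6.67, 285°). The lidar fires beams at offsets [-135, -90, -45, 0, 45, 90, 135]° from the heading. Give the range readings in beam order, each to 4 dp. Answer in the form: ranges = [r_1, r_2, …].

beam 1: φ=-135°, α=150°
  cosα=-0.8660 sinα=0.5000 | (6,6) | tMaxX 0.1848 tMaxY 0.6600 | tΔX 1.1547 tΔY 2.0000
    t=0.1848 [x] (5,6)
    t=0.6600 [y] (5,7) — stop
  → r_1 = 0.6600
beam 2: φ=-90°, α=195°
  cosα=-0.9659 sinα=-0.2588 | (6,6) | tMaxX 0.1656 tMaxY 2.5887 | tΔX 1.0353 tΔY 3.8637
    t=0.1656 [x] (5,6)
    t=1.2009 [x] (4,6)
    t=2.2362 [x] (3,6)
    t=2.5887 [y] (3,5)
    t=3.2715 [x] (2,5) — stop
  → r_2 = 3.2715
beam 3: φ=-45°, α=240°
  cosα=-0.5000 sinα=-0.8660 | (6,6) | tMaxX 0.3200 tMaxY 0.7736 | tΔX 2.0000 tΔY 1.1547
    t=0.3200 [x] (5,6)
    t=0.7736 [y] (5,5)
    t=1.9283 [y] (5,4) — stop
  → r_3 = 1.9283
beam 4: φ=0°, α=285°
  cosα=0.2588 sinα=-0.9659 | (6,6) | tMaxX 3.2455 tMaxY 0.6936 | tΔX 3.8637 tΔY 1.0353
    t=0.6936 [y] (6,5)
    t=1.7289 [y] (6,4)
    t=2.7642 [y] (6,3)
    t=3.2455 [x] (7,3) — stop
  → r_4 = 3.2455
beam 5: φ=45°, α=330°
  cosα=0.8660 sinα=-0.5000 | (6,6) | tMaxX 0.9699 tMaxY 1.3400 | tΔX 1.1547 tΔY 2.0000
    t=0.9699 [x] (7,6) — stop
  → r_5 = 0.9699
beam 6: φ=90°, α=15°
  cosα=0.9659 sinα=0.2588 | (6,6) | tMaxX 0.8696 tMaxY 1.2750 | tΔX 1.0353 tΔY 3.8637
    t=0.8696 [x] (7,6) — stop
  → r_6 = 0.8696
beam 7: φ=135°, α=60°
  cosα=0.5000 sinα=0.8660 | (6,6) | tMaxX 1.6800 tMaxY 0.3811 | tΔX 2.0000 tΔY 1.1547
    t=0.3811 [y] (6,7) — stop
  → r_7 = 0.3811

ranges = [0.6600, 3.2715, 1.9283, 3.2455, 0.9699, 0.8696, 0.3811]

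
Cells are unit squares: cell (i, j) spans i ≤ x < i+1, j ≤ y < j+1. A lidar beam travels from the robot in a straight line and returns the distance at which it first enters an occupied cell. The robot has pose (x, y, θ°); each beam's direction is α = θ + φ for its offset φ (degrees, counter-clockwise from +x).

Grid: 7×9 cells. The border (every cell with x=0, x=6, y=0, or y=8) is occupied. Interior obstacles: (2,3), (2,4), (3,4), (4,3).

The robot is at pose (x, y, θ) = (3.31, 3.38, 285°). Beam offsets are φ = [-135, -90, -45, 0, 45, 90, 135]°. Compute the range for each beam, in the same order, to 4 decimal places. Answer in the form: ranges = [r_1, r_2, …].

beam 1: φ=-135°, α=150°
  cosα=-0.8660 sinα=0.5000 | (3,3) | tMaxX 0.3580 tMaxY 1.2400 | tΔX 1.1547 tΔY 2.0000
    t=0.3580 [x] (2,3) — stop
  → r_1 = 0.3580
beam 2: φ=-90°, α=195°
  cosα=-0.9659 sinα=-0.2588 | (3,3) | tMaxX 0.3209 tMaxY 1.4682 | tΔX 1.0353 tΔY 3.8637
    t=0.3209 [x] (2,3) — stop
  → r_2 = 0.3209
beam 3: φ=-45°, α=240°
  cosα=-0.5000 sinα=-0.8660 | (3,3) | tMaxX 0.6200 tMaxY 0.4388 | tΔX 2.0000 tΔY 1.1547
    t=0.4388 [y] (3,2)
    t=0.6200 [x] (2,2)
    t=1.5935 [y] (2,1)
    t=2.6200 [x] (1,1)
    t=2.7482 [y] (1,0) — stop
  → r_3 = 2.7482
beam 4: φ=0°, α=285°
  cosα=0.2588 sinα=-0.9659 | (3,3) | tMaxX 2.6660 tMaxY 0.3934 | tΔX 3.8637 tΔY 1.0353
    t=0.3934 [y] (3,2)
    t=1.4287 [y] (3,1)
    t=2.4640 [y] (3,0) — stop
  → r_4 = 2.4640
beam 5: φ=45°, α=330°
  cosα=0.8660 sinα=-0.5000 | (3,3) | tMaxX 0.7967 tMaxY 0.7600 | tΔX 1.1547 tΔY 2.0000
    t=0.7600 [y] (3,2)
    t=0.7967 [x] (4,2)
    t=1.9514 [x] (5,2)
    t=2.7600 [y] (5,1)
    t=3.1061 [x] (6,1) — stop
  → r_5 = 3.1061
beam 6: φ=90°, α=15°
  cosα=0.9659 sinα=0.2588 | (3,3) | tMaxX 0.7143 tMaxY 2.3955 | tΔX 1.0353 tΔY 3.8637
    t=0.7143 [x] (4,3) — stop
  → r_6 = 0.7143
beam 7: φ=135°, α=60°
  cosα=0.5000 sinα=0.8660 | (3,3) | tMaxX 1.3800 tMaxY 0.7159 | tΔX 2.0000 tΔY 1.1547
    t=0.7159 [y] (3,4) — stop
  → r_7 = 0.7159

ranges = [0.3580, 0.3209, 2.7482, 2.4640, 3.1061, 0.7143, 0.7159]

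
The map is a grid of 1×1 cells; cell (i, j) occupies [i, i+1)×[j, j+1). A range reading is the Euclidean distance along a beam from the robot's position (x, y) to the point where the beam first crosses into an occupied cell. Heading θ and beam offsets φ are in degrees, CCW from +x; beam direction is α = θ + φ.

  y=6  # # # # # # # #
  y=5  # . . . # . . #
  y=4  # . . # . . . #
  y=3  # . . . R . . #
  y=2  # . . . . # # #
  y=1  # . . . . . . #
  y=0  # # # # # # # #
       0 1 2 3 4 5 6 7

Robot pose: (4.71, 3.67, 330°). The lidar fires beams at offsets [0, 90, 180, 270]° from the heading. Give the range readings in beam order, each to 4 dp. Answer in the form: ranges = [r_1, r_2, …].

beam 1: φ=0°, α=330°
  dir = (cos 330°, sin 330°) = (0.8660, -0.5000); from cell (4,3)
  next x-line at t=0.3349, next y-line at t=1.3400; Δt_x=1.1547, Δt_y=2.0000
    x: enter (5,3) at t=0.3349
    y: enter (5,2) at t=1.3400 ← occupied
  → r_1 = 1.3400
beam 2: φ=90°, α=60°
  dir = (cos 60°, sin 60°) = (0.5000, 0.8660); from cell (4,3)
  next x-line at t=0.5800, next y-line at t=0.3811; Δt_x=2.0000, Δt_y=1.1547
    y: enter (4,4) at t=0.3811
    x: enter (5,4) at t=0.5800
    y: enter (5,5) at t=1.5358
    x: enter (6,5) at t=2.5800
    y: enter (6,6) at t=2.6905 ← occupied
  → r_2 = 2.6905
beam 3: φ=180°, α=150°
  dir = (cos 150°, sin 150°) = (-0.8660, 0.5000); from cell (4,3)
  next x-line at t=0.8198, next y-line at t=0.6600; Δt_x=1.1547, Δt_y=2.0000
    y: enter (4,4) at t=0.6600
    x: enter (3,4) at t=0.8198 ← occupied
  → r_3 = 0.8198
beam 4: φ=270°, α=240°
  dir = (cos 240°, sin 240°) = (-0.5000, -0.8660); from cell (4,3)
  next x-line at t=1.4200, next y-line at t=0.7736; Δt_x=2.0000, Δt_y=1.1547
    y: enter (4,2) at t=0.7736
    x: enter (3,2) at t=1.4200
    y: enter (3,1) at t=1.9283
    y: enter (3,0) at t=3.0831 ← occupied
  → r_4 = 3.0831

ranges = [1.3400, 2.6905, 0.8198, 3.0831]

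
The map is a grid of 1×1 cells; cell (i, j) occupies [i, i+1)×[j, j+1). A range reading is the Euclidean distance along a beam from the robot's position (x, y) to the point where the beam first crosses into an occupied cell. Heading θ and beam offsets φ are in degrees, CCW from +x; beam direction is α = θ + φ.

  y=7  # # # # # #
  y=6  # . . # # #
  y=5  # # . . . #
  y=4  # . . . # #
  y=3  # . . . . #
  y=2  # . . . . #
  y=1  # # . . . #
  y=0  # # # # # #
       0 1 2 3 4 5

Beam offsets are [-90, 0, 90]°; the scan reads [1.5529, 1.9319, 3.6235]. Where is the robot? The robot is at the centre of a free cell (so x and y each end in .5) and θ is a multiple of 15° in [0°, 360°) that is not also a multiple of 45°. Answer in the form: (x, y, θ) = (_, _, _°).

Candidates: 19 free-cell centres × 16 headings = 304 poses. Raycast each; keep the one whose scan matches to 4 dp.
  (4.5, 5.5, 75°): beam 1 = 0.5176 ≠ 1.5529 ✗
  (3.5, 4.5, 105°): beam 1 = 0.5176 ≠ 1.5529 ✗
  (2.5, 1.5, 255°): beam 1 = 0.5176 ≠ 1.5529 ✗
  …
  (3.5, 4.5, 165°): r_1=1.5529, r_2=1.9319, r_3=3.6235 — all match ✓
Unique over the lattice → pose = (3.5, 4.5, 165°).

(x, y, θ) = (3.5, 4.5, 165°)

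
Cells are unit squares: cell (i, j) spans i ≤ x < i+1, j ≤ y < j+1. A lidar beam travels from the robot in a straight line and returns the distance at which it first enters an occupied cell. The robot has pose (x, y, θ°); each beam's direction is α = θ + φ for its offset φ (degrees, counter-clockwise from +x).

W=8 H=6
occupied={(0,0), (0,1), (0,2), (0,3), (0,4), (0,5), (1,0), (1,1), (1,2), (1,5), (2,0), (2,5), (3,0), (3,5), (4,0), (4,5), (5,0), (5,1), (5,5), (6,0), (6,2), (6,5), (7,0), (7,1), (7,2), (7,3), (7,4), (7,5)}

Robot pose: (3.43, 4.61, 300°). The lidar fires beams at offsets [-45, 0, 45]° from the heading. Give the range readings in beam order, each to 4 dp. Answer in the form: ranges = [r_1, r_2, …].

ranges = [3.7373, 3.1400, 3.6959]

beam 1: φ=-45°, α=255°
  direction (-0.2588, -0.9659); cell (3,4); t to first gridline: x 1.6614, y 0.6315 (then +3.8637 / +1.0353)
    (3,3) via y @ 0.6315
    (2,3) via x @ 1.6614
    (2,2) via y @ 1.6668
    (2,1) via y @ 2.7021
    (2,0) via y @ 3.7373  # hit
  → r_1 = 3.7373
beam 2: φ=0°, α=300°
  direction (0.5000, -0.8660); cell (3,4); t to first gridline: x 1.1400, y 0.7044 (then +2.0000 / +1.1547)
    (3,3) via y @ 0.7044
    (4,3) via x @ 1.1400
    (4,2) via y @ 1.8591
    (4,1) via y @ 3.0138
    (5,1) via x @ 3.1400  # hit
  → r_2 = 3.1400
beam 3: φ=45°, α=345°
  direction (0.9659, -0.2588); cell (3,4); t to first gridline: x 0.5901, y 2.3569 (then +1.0353 / +3.8637)
    (4,4) via x @ 0.5901
    (5,4) via x @ 1.6254
    (5,3) via y @ 2.3569
    (6,3) via x @ 2.6607
    (7,3) via x @ 3.6959  # hit
  → r_3 = 3.6959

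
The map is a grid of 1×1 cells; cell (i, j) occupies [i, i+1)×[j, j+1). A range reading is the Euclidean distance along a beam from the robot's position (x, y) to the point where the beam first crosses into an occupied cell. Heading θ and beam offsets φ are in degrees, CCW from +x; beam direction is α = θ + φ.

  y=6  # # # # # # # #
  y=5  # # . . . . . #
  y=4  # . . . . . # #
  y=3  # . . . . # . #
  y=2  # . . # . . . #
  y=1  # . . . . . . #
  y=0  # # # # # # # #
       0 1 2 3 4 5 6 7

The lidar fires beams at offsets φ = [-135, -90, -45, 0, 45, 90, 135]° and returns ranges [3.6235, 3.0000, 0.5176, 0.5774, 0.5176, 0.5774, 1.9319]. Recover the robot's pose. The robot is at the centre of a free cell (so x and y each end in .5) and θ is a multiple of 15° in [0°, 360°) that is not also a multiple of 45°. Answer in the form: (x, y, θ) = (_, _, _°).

(x, y, θ) = (1.5, 4.5, 120°)

The pose lattice has 26·16 = 416 candidates. Test each by forward raycasting.
  (1.5, 2.5, 210°): beam 2 = 1.0000 ≠ 3.0000 ✗
  (2.5, 2.5, 285°): beam 1 = 1.7321 ≠ 3.6235 ✗
  (4.5, 1.5, 300°): beam 2 = 1.0000 ≠ 3.0000 ✗
  (2.5, 1.5, 150°): beam 1 = 4.6587 ≠ 3.6235 ✗
  …
  (1.5, 4.5, 120°): r_1=3.6235, r_2=3.0000, r_3=0.5176, r_4=0.5774, r_5=0.5176, r_6=0.5774, r_7=1.9319 — all match ✓
No second candidate reproduces the full scan.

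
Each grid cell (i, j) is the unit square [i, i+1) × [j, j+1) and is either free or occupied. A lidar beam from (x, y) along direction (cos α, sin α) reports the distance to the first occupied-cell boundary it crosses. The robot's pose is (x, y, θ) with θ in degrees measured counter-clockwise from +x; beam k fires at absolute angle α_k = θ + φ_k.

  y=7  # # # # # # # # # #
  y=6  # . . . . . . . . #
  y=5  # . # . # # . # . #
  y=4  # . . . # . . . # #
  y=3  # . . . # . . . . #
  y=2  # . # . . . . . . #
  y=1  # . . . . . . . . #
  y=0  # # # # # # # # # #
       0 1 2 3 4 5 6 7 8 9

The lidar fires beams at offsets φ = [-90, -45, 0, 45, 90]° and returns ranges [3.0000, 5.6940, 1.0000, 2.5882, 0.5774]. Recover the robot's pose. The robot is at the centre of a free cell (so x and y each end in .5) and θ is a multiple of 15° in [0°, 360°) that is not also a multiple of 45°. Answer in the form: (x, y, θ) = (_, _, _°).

The pose lattice has 40·16 = 640 candidates. Test each by forward raycasting.
  (2.5, 6.5, 120°): beam 1 = 1.0000 ≠ 3.0000 ✗
  (3.5, 1.5, 30°): beam 1 = 0.5774 ≠ 3.0000 ✗
  (1.5, 1.5, 210°): beam 1 = 1.0000 ≠ 3.0000 ✗
  (8.5, 3.5, 330°): beam 1 = 2.8868 ≠ 3.0000 ✗
  (2.5, 4.5, 30°): beam 1 = 4.0415 ≠ 3.0000 ✗
  …
  (3.5, 2.5, 60°): r_1=3.0000, r_2=5.6940, r_3=1.0000, r_4=2.5882, r_5=0.5774 — all match ✓
Unique over the lattice → pose = (3.5, 2.5, 60°).

(x, y, θ) = (3.5, 2.5, 60°)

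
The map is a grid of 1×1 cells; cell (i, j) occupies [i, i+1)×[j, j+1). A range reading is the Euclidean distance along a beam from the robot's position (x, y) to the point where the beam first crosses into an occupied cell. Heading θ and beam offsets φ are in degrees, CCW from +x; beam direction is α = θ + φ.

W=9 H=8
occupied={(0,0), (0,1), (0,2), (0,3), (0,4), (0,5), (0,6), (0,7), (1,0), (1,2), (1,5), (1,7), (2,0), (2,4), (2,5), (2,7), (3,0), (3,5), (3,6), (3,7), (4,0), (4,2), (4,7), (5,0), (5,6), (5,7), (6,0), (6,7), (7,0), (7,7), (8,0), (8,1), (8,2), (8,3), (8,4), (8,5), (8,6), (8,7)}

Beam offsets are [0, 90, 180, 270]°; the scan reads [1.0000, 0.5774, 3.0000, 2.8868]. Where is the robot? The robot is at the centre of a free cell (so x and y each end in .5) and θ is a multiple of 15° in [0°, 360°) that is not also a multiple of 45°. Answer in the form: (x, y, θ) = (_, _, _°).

Enumerate (i+0.5, j+0.5, θ) over the 34 free cells and 16 admissible headings. For each, cast all 4 beams and compare to the given ranges.
  (7.5, 5.5, 15°): beam 1 = 0.5176 ≠ 1.0000 ✗
  (6.5, 4.5, 105°): beam 1 = 1.9319 ≠ 1.0000 ✗
  (3.5, 3.5, 255°): beam 1 = 2.5882 ≠ 1.0000 ✗
  (2.5, 1.5, 150°): beam 3 = 1.0000 ≠ 3.0000 ✗
  …
  (7.5, 3.5, 300°): r_1=1.0000, r_2=0.5774, r_3=3.0000, r_4=2.8868 — all match ✓
Only this pose fits every beam.

(x, y, θ) = (7.5, 3.5, 300°)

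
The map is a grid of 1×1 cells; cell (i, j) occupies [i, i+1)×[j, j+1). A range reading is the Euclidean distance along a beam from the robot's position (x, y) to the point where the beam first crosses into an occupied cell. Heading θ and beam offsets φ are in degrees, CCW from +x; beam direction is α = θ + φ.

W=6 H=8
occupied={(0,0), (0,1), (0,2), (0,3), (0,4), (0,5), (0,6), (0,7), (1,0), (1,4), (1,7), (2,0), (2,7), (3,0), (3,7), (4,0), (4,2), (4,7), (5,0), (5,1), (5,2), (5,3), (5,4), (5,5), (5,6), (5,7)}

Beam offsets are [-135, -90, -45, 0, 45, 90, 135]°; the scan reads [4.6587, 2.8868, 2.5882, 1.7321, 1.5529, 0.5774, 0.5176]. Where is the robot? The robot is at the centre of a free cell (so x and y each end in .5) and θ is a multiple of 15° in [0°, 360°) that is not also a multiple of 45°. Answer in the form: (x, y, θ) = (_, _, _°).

Enumerate (i+0.5, j+0.5, θ) over the 22 free cells and 16 admissible headings. For each, cast all 7 beams and compare to the given ranges.
  (2.5, 4.5, 165°): beam 1 = 2.8868 ≠ 4.6587 ✗
  (2.5, 6.5, 210°): beam 1 = 0.5176 ≠ 4.6587 ✗
  (3.5, 4.5, 165°): beam 1 = 1.7321 ≠ 4.6587 ✗
  (4.5, 1.5, 105°): beam 1 = 0.5774 ≠ 4.6587 ✗
  …
  (3.5, 2.5, 240°): r_1=4.6587, r_2=2.8868, r_3=2.5882, r_4=1.7321, r_5=1.5529, r_6=0.5774, r_7=0.5176 — all match ✓
Only this pose fits every beam.

(x, y, θ) = (3.5, 2.5, 240°)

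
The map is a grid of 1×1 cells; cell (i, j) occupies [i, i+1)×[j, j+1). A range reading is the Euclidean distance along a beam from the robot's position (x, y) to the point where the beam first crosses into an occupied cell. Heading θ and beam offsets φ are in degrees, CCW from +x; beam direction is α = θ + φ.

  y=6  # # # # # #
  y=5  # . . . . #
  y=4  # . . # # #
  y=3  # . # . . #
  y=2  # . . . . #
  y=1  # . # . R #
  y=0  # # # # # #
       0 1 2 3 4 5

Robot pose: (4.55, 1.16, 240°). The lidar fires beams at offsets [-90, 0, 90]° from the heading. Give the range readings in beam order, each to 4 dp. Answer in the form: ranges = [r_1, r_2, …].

ranges = [4.0992, 0.1848, 0.3200]

beam 1: φ=-90°, α=150°
  d=(-0.8660,0.5000)  start (4,1)  tX=0.6351 tY=1.6800  stride 1/|dx|=1.1547 1/|dy|=2.0000
    cross x-line → (3,1), t=0.6351
    cross y-line → (3,2), t=1.6800
    cross x-line → (2,2), t=1.7898
    cross x-line → (1,2), t=2.9445
    cross y-line → (1,3), t=3.6800
    cross x-line → (0,3), t=4.0992 (wall)
  → r_1 = 4.0992
beam 2: φ=0°, α=240°
  d=(-0.5000,-0.8660)  start (4,1)  tX=1.1000 tY=0.1848  stride 1/|dx|=2.0000 1/|dy|=1.1547
    cross y-line → (4,0), t=0.1848 (wall)
  → r_2 = 0.1848
beam 3: φ=90°, α=330°
  d=(0.8660,-0.5000)  start (4,1)  tX=0.5196 tY=0.3200  stride 1/|dx|=1.1547 1/|dy|=2.0000
    cross y-line → (4,0), t=0.3200 (wall)
  → r_3 = 0.3200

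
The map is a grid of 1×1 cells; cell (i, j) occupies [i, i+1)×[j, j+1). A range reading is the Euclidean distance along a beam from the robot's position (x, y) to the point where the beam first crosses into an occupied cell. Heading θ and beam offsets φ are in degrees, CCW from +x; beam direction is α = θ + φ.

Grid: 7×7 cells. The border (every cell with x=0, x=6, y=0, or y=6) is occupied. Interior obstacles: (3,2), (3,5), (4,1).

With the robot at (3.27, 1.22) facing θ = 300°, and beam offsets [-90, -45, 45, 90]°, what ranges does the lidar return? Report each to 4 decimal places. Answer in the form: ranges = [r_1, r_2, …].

ranges = [0.4400, 0.2278, 0.7558, 0.8429]

beam 1: φ=-90°, α=210°
  d=(-0.8660,-0.5000)  start (3,1)  tX=0.3118 tY=0.4400  stride 1/|dx|=1.1547 1/|dy|=2.0000
    cross x-line → (2,1), t=0.3118
    cross y-line → (2,0), t=0.4400 (wall)
  → r_1 = 0.4400
beam 2: φ=-45°, α=255°
  d=(-0.2588,-0.9659)  start (3,1)  tX=1.0432 tY=0.2278  stride 1/|dx|=3.8637 1/|dy|=1.0353
    cross y-line → (3,0), t=0.2278 (wall)
  → r_2 = 0.2278
beam 3: φ=45°, α=345°
  d=(0.9659,-0.2588)  start (3,1)  tX=0.7558 tY=0.8500  stride 1/|dx|=1.0353 1/|dy|=3.8637
    cross x-line → (4,1), t=0.7558 (wall)
  → r_3 = 0.7558
beam 4: φ=90°, α=30°
  d=(0.8660,0.5000)  start (3,1)  tX=0.8429 tY=1.5600  stride 1/|dx|=1.1547 1/|dy|=2.0000
    cross x-line → (4,1), t=0.8429 (wall)
  → r_4 = 0.8429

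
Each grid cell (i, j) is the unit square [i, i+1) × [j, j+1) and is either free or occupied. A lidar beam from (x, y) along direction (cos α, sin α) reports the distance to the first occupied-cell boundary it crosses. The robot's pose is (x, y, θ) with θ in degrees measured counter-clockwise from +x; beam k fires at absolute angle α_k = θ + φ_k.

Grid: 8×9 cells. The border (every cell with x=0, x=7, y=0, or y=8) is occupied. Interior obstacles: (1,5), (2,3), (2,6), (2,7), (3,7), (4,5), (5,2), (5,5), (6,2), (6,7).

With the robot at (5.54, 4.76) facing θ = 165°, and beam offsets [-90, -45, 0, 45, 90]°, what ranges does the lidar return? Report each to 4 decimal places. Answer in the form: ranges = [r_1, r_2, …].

ranges = [0.2485, 0.2771, 0.9273, 2.9329, 1.8221]

beam 1: φ=-90°, α=75°
  direction (0.2588, 0.9659); cell (5,4); t to first gridline: x 1.7773, y 0.2485 (then +3.8637 / +1.0353)
    (5,5) via y @ 0.2485  # hit
  → r_1 = 0.2485
beam 2: φ=-45°, α=120°
  direction (-0.5000, 0.8660); cell (5,4); t to first gridline: x 1.0800, y 0.2771 (then +2.0000 / +1.1547)
    (5,5) via y @ 0.2771  # hit
  → r_2 = 0.2771
beam 3: φ=0°, α=165°
  direction (-0.9659, 0.2588); cell (5,4); t to first gridline: x 0.5590, y 0.9273 (then +1.0353 / +3.8637)
    (4,4) via x @ 0.5590
    (4,5) via y @ 0.9273  # hit
  → r_3 = 0.9273
beam 4: φ=45°, α=210°
  direction (-0.8660, -0.5000); cell (5,4); t to first gridline: x 0.6235, y 1.5200 (then +1.1547 / +2.0000)
    (4,4) via x @ 0.6235
    (4,3) via y @ 1.5200
    (3,3) via x @ 1.7782
    (2,3) via x @ 2.9329  # hit
  → r_4 = 2.9329
beam 5: φ=90°, α=255°
  direction (-0.2588, -0.9659); cell (5,4); t to first gridline: x 2.0864, y 0.7868 (then +3.8637 / +1.0353)
    (5,3) via y @ 0.7868
    (5,2) via y @ 1.8221  # hit
  → r_5 = 1.8221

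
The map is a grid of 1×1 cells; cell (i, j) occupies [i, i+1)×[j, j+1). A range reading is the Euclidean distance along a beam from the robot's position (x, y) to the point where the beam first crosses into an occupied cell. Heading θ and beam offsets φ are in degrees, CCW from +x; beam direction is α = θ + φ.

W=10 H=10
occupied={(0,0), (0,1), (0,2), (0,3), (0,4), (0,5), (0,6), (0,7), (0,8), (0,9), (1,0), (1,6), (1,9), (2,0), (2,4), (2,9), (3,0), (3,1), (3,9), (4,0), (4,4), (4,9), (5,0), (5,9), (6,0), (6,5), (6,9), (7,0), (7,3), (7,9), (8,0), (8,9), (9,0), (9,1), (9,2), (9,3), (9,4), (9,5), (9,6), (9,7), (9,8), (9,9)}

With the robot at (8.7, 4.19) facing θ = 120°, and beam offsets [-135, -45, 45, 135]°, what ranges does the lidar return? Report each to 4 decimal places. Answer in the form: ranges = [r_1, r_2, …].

ranges = [0.3106, 1.1591, 6.9933, 3.3025]

beam 1: φ=-135°, α=345°
  cosα=0.9659 sinα=-0.2588 | (8,4) | tMaxX 0.3106 tMaxY 0.7341 | tΔX 1.0353 tΔY 3.8637
    t=0.3106 [x] (9,4) — stop
  → r_1 = 0.3106
beam 2: φ=-45°, α=75°
  cosα=0.2588 sinα=0.9659 | (8,4) | tMaxX 1.1591 tMaxY 0.8386 | tΔX 3.8637 tΔY 1.0353
    t=0.8386 [y] (8,5)
    t=1.1591 [x] (9,5) — stop
  → r_2 = 1.1591
beam 3: φ=45°, α=165°
  cosα=-0.9659 sinα=0.2588 | (8,4) | tMaxX 0.7247 tMaxY 3.1296 | tΔX 1.0353 tΔY 3.8637
    t=0.7247 [x] (7,4)
    t=1.7600 [x] (6,4)
    t=2.7952 [x] (5,4)
    t=3.1296 [y] (5,5)
    t=3.8305 [x] (4,5)
    t=4.8658 [x] (3,5)
    t=5.9011 [x] (2,5)
    t=6.9364 [x] (1,5)
    t=6.9933 [y] (1,6) — stop
  → r_3 = 6.9933
beam 4: φ=135°, α=255°
  cosα=-0.2588 sinα=-0.9659 | (8,4) | tMaxX 2.7046 tMaxY 0.1967 | tΔX 3.8637 tΔY 1.0353
    t=0.1967 [y] (8,3)
    t=1.2320 [y] (8,2)
    t=2.2673 [y] (8,1)
    t=2.7046 [x] (7,1)
    t=3.3025 [y] (7,0) — stop
  → r_4 = 3.3025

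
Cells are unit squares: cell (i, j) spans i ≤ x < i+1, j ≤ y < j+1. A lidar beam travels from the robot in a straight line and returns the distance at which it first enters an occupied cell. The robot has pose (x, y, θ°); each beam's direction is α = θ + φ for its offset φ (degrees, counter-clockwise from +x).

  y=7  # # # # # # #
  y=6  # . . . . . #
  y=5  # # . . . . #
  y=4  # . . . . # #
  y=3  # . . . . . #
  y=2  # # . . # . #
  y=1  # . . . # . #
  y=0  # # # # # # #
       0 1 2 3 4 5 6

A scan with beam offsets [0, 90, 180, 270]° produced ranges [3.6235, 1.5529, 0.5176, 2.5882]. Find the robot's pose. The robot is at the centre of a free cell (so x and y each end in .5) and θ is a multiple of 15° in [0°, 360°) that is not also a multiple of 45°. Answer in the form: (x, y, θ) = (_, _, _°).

Candidates: 25 free-cell centres × 16 headings = 400 poses. Raycast each; keep the one whose scan matches to 4 dp.
  (2.5, 2.5, 30°): beam 1 = 3.0000 ≠ 3.6235 ✗
  (3.5, 2.5, 60°): beam 1 = 5.0000 ≠ 3.6235 ✗
  (2.5, 5.5, 165°): beam 1 = 0.5176 ≠ 3.6235 ✗
  …
  (4.5, 4.5, 195°): r_1=3.6235, r_2=1.5529, r_3=0.5176, r_4=2.5882 — all match ✓
No second candidate reproduces the full scan.

(x, y, θ) = (4.5, 4.5, 195°)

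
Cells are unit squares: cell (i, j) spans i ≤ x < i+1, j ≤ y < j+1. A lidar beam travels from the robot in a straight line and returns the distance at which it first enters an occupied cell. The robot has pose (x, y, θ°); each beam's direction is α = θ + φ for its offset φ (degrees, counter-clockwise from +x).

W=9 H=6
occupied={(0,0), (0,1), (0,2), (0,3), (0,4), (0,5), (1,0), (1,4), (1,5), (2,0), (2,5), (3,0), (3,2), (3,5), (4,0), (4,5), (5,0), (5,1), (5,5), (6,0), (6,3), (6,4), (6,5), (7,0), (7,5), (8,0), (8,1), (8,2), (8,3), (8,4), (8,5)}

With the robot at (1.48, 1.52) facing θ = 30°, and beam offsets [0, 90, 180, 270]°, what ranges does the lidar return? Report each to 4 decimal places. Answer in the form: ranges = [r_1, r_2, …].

beam 1: φ=0°, α=30°
  dir = (cos 30°, sin 30°) = (0.8660, 0.5000); from cell (1,1)
  next x-line at t=0.6004, next y-line at t=0.9600; Δt_x=1.1547, Δt_y=2.0000
    x: enter (2,1) at t=0.6004
    y: enter (2,2) at t=0.9600
    x: enter (3,2) at t=1.7551 ← occupied
  → r_1 = 1.7551
beam 2: φ=90°, α=120°
  dir = (cos 120°, sin 120°) = (-0.5000, 0.8660); from cell (1,1)
  next x-line at t=0.9600, next y-line at t=0.5543; Δt_x=2.0000, Δt_y=1.1547
    y: enter (1,2) at t=0.5543
    x: enter (0,2) at t=0.9600 ← occupied
  → r_2 = 0.9600
beam 3: φ=180°, α=210°
  dir = (cos 210°, sin 210°) = (-0.8660, -0.5000); from cell (1,1)
  next x-line at t=0.5543, next y-line at t=1.0400; Δt_x=1.1547, Δt_y=2.0000
    x: enter (0,1) at t=0.5543 ← occupied
  → r_3 = 0.5543
beam 4: φ=270°, α=300°
  dir = (cos 300°, sin 300°) = (0.5000, -0.8660); from cell (1,1)
  next x-line at t=1.0400, next y-line at t=0.6004; Δt_x=2.0000, Δt_y=1.1547
    y: enter (1,0) at t=0.6004 ← occupied
  → r_4 = 0.6004

ranges = [1.7551, 0.9600, 0.5543, 0.6004]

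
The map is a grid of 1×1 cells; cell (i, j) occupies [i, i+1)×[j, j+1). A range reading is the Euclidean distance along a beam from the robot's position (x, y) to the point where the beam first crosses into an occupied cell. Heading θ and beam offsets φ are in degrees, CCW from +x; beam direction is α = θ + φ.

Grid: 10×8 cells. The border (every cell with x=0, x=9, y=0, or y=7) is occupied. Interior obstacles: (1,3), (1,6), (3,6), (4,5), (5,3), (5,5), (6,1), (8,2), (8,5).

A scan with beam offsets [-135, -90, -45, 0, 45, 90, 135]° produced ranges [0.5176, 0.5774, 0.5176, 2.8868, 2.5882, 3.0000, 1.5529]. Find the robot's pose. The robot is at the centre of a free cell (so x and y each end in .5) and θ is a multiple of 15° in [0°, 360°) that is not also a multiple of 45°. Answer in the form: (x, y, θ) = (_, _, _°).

The pose lattice has 39·16 = 624 candidates. Test each by forward raycasting.
  (6.5, 5.5, 120°): beam 1 = 1.5529 ≠ 0.5176 ✗
  (4.5, 4.5, 120°): beam 1 = 4.6587 ≠ 0.5176 ✗
  (4.5, 2.5, 345°): beam 1 = 3.0000 ≠ 0.5176 ✗
  …
  (8.5, 4.5, 150°): r_1=0.5176, r_2=0.5774, r_3=0.5176, r_4=2.8868, r_5=2.5882, r_6=3.0000, r_7=1.5529 — all match ✓
Unique over the lattice → pose = (8.5, 4.5, 150°).

(x, y, θ) = (8.5, 4.5, 150°)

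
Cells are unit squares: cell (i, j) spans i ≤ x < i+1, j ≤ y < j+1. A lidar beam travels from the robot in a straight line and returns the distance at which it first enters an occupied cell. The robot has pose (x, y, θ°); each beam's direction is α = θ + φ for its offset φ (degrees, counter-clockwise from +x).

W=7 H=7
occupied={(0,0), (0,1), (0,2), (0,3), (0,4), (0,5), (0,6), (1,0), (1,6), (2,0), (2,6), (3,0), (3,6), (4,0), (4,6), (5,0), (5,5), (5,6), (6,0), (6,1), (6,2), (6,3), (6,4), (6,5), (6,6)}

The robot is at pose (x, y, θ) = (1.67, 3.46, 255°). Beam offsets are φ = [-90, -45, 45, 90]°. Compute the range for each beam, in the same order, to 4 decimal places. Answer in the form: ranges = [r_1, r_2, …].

ranges = [0.6936, 0.7736, 2.8406, 4.4827]

beam 1: φ=-90°, α=165°
  dir = (cos 165°, sin 165°) = (-0.9659, 0.2588); from cell (1,3)
  next x-line at t=0.6936, next y-line at t=2.0864; Δt_x=1.0353, Δt_y=3.8637
    x: enter (0,3) at t=0.6936 ← occupied
  → r_1 = 0.6936
beam 2: φ=-45°, α=210°
  dir = (cos 210°, sin 210°) = (-0.8660, -0.5000); from cell (1,3)
  next x-line at t=0.7736, next y-line at t=0.9200; Δt_x=1.1547, Δt_y=2.0000
    x: enter (0,3) at t=0.7736 ← occupied
  → r_2 = 0.7736
beam 3: φ=45°, α=300°
  dir = (cos 300°, sin 300°) = (0.5000, -0.8660); from cell (1,3)
  next x-line at t=0.6600, next y-line at t=0.5312; Δt_x=2.0000, Δt_y=1.1547
    y: enter (1,2) at t=0.5312
    x: enter (2,2) at t=0.6600
    y: enter (2,1) at t=1.6859
    x: enter (3,1) at t=2.6600
    y: enter (3,0) at t=2.8406 ← occupied
  → r_3 = 2.8406
beam 4: φ=90°, α=345°
  dir = (cos 345°, sin 345°) = (0.9659, -0.2588); from cell (1,3)
  next x-line at t=0.3416, next y-line at t=1.7773; Δt_x=1.0353, Δt_y=3.8637
    x: enter (2,3) at t=0.3416
    x: enter (3,3) at t=1.3769
    y: enter (3,2) at t=1.7773
    x: enter (4,2) at t=2.4122
    x: enter (5,2) at t=3.4475
    x: enter (6,2) at t=4.4827 ← occupied
  → r_4 = 4.4827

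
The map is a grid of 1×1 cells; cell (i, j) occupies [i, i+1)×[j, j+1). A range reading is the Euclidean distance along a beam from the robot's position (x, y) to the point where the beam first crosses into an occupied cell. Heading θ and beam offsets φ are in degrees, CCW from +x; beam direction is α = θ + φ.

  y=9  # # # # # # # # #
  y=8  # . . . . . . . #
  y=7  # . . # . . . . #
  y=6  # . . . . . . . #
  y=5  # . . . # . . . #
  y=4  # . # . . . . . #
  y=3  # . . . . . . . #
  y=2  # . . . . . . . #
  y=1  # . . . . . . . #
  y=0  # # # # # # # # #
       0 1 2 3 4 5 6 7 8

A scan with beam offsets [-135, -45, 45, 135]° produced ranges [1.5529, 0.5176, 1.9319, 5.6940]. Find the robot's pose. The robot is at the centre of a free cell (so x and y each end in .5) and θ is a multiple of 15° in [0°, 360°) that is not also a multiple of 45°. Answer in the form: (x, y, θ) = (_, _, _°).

Enumerate (i+0.5, j+0.5, θ) over the 53 free cells and 16 admissible headings. For each, cast all 4 beams and compare to the given ranges.
  (6.5, 6.5, 195°): beam 1 = 2.8868 ≠ 1.5529 ✗
  (2.5, 7.5, 15°): beam 1 = 3.0000 ≠ 1.5529 ✗
  (5.5, 2.5, 345°): beam 1 = 3.0000 ≠ 1.5529 ✗
  (1.5, 7.5, 150°): beam 2 = 1.5529 ≠ 0.5176 ✗
  (6.5, 8.5, 210°): beam 1 = 0.5176 ≠ 1.5529 ✗
  …
  (2.5, 1.5, 300°): r_1=1.5529, r_2=0.5176, r_3=1.9319, r_4=5.6940 — all match ✓
No second candidate reproduces the full scan.

(x, y, θ) = (2.5, 1.5, 300°)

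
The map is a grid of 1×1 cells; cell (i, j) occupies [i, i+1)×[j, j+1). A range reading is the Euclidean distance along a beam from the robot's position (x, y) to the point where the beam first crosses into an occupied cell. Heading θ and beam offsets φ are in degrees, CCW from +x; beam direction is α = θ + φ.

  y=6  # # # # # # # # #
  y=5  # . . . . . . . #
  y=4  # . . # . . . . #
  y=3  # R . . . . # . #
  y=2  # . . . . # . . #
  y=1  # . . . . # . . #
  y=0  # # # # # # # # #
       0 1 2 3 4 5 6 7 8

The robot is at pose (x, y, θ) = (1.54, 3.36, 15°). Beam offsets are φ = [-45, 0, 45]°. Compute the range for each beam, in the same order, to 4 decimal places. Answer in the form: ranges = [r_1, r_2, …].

beam 1: φ=-45°, α=330°
  cosα=0.8660 sinα=-0.5000 | (1,3) | tMaxX 0.5312 tMaxY 0.7200 | tΔX 1.1547 tΔY 2.0000
    t=0.5312 [x] (2,3)
    t=0.7200 [y] (2,2)
    t=1.6859 [x] (3,2)
    t=2.7200 [y] (3,1)
    t=2.8406 [x] (4,1)
    t=3.9953 [x] (5,1) — stop
  → r_1 = 3.9953
beam 2: φ=0°, α=15°
  cosα=0.9659 sinα=0.2588 | (1,3) | tMaxX 0.4762 tMaxY 2.4728 | tΔX 1.0353 tΔY 3.8637
    t=0.4762 [x] (2,3)
    t=1.5115 [x] (3,3)
    t=2.4728 [y] (3,4) — stop
  → r_2 = 2.4728
beam 3: φ=45°, α=60°
  cosα=0.5000 sinα=0.8660 | (1,3) | tMaxX 0.9200 tMaxY 0.7390 | tΔX 2.0000 tΔY 1.1547
    t=0.7390 [y] (1,4)
    t=0.9200 [x] (2,4)
    t=1.8937 [y] (2,5)
    t=2.9200 [x] (3,5)
    t=3.0484 [y] (3,6) — stop
  → r_3 = 3.0484

ranges = [3.9953, 2.4728, 3.0484]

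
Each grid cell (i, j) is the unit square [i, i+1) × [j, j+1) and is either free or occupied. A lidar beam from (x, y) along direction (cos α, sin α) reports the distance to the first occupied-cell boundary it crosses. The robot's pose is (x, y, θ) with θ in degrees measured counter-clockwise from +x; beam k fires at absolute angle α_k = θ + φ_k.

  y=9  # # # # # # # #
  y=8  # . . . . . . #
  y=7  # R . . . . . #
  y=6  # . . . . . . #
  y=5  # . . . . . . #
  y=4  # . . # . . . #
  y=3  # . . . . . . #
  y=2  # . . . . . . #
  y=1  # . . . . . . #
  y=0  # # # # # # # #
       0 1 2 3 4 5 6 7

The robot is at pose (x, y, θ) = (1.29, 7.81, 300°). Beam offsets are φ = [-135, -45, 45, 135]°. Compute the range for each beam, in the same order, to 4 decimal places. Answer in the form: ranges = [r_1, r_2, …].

beam 1: φ=-135°, α=165°
  direction (-0.9659, 0.2588); cell (1,7); t to first gridline: x 0.3002, y 0.7341 (then +1.0353 / +3.8637)
    (0,7) via x @ 0.3002  # hit
  → r_1 = 0.3002
beam 2: φ=-45°, α=255°
  direction (-0.2588, -0.9659); cell (1,7); t to first gridline: x 1.1205, y 0.8386 (then +3.8637 / +1.0353)
    (1,6) via y @ 0.8386
    (0,6) via x @ 1.1205  # hit
  → r_2 = 1.1205
beam 3: φ=45°, α=345°
  direction (0.9659, -0.2588); cell (1,7); t to first gridline: x 0.7350, y 3.1296 (then +1.0353 / +3.8637)
    (2,7) via x @ 0.7350
    (3,7) via x @ 1.7703
    (4,7) via x @ 2.8056
    (4,6) via y @ 3.1296
    (5,6) via x @ 3.8409
    (6,6) via x @ 4.8762
    (7,6) via x @ 5.9114  # hit
  → r_3 = 5.9114
beam 4: φ=135°, α=75°
  direction (0.2588, 0.9659); cell (1,7); t to first gridline: x 2.7432, y 0.1967 (then +3.8637 / +1.0353)
    (1,8) via y @ 0.1967
    (1,9) via y @ 1.2320  # hit
  → r_4 = 1.2320

ranges = [0.3002, 1.1205, 5.9114, 1.2320]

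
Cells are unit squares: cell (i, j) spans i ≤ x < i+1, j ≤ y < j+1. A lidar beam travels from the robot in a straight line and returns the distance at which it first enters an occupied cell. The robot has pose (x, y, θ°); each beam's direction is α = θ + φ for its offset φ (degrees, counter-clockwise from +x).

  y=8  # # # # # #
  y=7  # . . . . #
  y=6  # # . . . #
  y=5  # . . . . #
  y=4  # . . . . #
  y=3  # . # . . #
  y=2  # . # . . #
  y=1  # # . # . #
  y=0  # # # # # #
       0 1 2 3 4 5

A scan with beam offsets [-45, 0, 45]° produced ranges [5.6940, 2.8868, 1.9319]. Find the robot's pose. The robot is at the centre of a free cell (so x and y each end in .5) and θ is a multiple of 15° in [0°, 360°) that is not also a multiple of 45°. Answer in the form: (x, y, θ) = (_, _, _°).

The pose lattice has 23·16 = 368 candidates. Test each by forward raycasting.
  (1.5, 4.5, 165°): beam 1 = 1.0000 ≠ 5.6940 ✗
  (3.5, 4.5, 345°): beam 1 = 3.0000 ≠ 5.6940 ✗
  (2.5, 4.5, 330°): beam 1 = 0.5176 ≠ 5.6940 ✗
  (4.5, 7.5, 15°): beam 1 = 0.5774 ≠ 5.6940 ✗
  …
  (2.5, 7.5, 330°): r_1=5.6940, r_2=2.8868, r_3=1.9319 — all match ✓
Only this pose fits every beam.

(x, y, θ) = (2.5, 7.5, 330°)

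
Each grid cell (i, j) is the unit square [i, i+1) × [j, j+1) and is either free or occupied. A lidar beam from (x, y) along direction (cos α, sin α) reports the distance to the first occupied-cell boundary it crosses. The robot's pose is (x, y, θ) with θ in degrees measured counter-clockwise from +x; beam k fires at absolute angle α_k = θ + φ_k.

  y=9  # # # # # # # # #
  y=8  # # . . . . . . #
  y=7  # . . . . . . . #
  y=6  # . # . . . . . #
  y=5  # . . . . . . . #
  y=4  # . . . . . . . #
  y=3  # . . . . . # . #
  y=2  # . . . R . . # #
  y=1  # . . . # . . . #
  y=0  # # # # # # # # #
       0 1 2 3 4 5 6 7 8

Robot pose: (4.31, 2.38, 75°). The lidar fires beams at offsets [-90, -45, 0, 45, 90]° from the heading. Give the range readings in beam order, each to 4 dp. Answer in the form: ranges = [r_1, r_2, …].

ranges = [3.8202, 1.9514, 6.8535, 4.1800, 3.4268]

beam 1: φ=-90°, α=345°
  direction (0.9659, -0.2588); cell (4,2); t to first gridline: x 0.7143, y 1.4682 (then +1.0353 / +3.8637)
    (5,2) via x @ 0.7143
    (5,1) via y @ 1.4682
    (6,1) via x @ 1.7496
    (7,1) via x @ 2.7849
    (8,1) via x @ 3.8202  # hit
  → r_1 = 3.8202
beam 2: φ=-45°, α=30°
  direction (0.8660, 0.5000); cell (4,2); t to first gridline: x 0.7967, y 1.2400 (then +1.1547 / +2.0000)
    (5,2) via x @ 0.7967
    (5,3) via y @ 1.2400
    (6,3) via x @ 1.9514  # hit
  → r_2 = 1.9514
beam 3: φ=0°, α=75°
  direction (0.2588, 0.9659); cell (4,2); t to first gridline: x 2.6660, y 0.6419 (then +3.8637 / +1.0353)
    (4,3) via y @ 0.6419
    (4,4) via y @ 1.6771
    (5,4) via x @ 2.6660
    (5,5) via y @ 2.7124
    (5,6) via y @ 3.7477
    (5,7) via y @ 4.7830
    (5,8) via y @ 5.8183
    (6,8) via x @ 6.5297
    (6,9) via y @ 6.8535  # hit
  → r_3 = 6.8535
beam 4: φ=45°, α=120°
  direction (-0.5000, 0.8660); cell (4,2); t to first gridline: x 0.6200, y 0.7159 (then +2.0000 / +1.1547)
    (3,2) via x @ 0.6200
    (3,3) via y @ 0.7159
    (3,4) via y @ 1.8706
    (2,4) via x @ 2.6200
    (2,5) via y @ 3.0253
    (2,6) via y @ 4.1800  # hit
  → r_4 = 4.1800
beam 5: φ=90°, α=165°
  direction (-0.9659, 0.2588); cell (4,2); t to first gridline: x 0.3209, y 2.3955 (then +1.0353 / +3.8637)
    (3,2) via x @ 0.3209
    (2,2) via x @ 1.3562
    (1,2) via x @ 2.3915
    (1,3) via y @ 2.3955
    (0,3) via x @ 3.4268  # hit
  → r_5 = 3.4268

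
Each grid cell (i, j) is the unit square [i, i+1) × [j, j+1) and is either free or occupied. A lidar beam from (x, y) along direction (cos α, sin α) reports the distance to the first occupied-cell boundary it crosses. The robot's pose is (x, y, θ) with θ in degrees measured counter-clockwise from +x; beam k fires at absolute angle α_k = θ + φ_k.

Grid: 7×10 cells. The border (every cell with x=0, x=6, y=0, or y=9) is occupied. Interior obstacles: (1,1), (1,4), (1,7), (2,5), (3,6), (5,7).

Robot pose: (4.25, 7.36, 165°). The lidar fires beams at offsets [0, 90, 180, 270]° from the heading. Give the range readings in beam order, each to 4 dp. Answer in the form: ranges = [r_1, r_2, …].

beam 1: φ=0°, α=165°
  cosα=-0.9659 sinα=0.2588 | (4,7) | tMaxX 0.2588 tMaxY 2.4728 | tΔX 1.0353 tΔY 3.8637
    t=0.2588 [x] (3,7)
    t=1.2941 [x] (2,7)
    t=2.3294 [x] (1,7) — stop
  → r_1 = 2.3294
beam 2: φ=90°, α=255°
  cosα=-0.2588 sinα=-0.9659 | (4,7) | tMaxX 0.9659 tMaxY 0.3727 | tΔX 3.8637 tΔY 1.0353
    t=0.3727 [y] (4,6)
    t=0.9659 [x] (3,6) — stop
  → r_2 = 0.9659
beam 3: φ=180°, α=345°
  cosα=0.9659 sinα=-0.2588 | (4,7) | tMaxX 0.7765 tMaxY 1.3909 | tΔX 1.0353 tΔY 3.8637
    t=0.7765 [x] (5,7) — stop
  → r_3 = 0.7765
beam 4: φ=270°, α=75°
  cosα=0.2588 sinα=0.9659 | (4,7) | tMaxX 2.8978 tMaxY 0.6626 | tΔX 3.8637 tΔY 1.0353
    t=0.6626 [y] (4,8)
    t=1.6979 [y] (4,9) — stop
  → r_4 = 1.6979

ranges = [2.3294, 0.9659, 0.7765, 1.6979]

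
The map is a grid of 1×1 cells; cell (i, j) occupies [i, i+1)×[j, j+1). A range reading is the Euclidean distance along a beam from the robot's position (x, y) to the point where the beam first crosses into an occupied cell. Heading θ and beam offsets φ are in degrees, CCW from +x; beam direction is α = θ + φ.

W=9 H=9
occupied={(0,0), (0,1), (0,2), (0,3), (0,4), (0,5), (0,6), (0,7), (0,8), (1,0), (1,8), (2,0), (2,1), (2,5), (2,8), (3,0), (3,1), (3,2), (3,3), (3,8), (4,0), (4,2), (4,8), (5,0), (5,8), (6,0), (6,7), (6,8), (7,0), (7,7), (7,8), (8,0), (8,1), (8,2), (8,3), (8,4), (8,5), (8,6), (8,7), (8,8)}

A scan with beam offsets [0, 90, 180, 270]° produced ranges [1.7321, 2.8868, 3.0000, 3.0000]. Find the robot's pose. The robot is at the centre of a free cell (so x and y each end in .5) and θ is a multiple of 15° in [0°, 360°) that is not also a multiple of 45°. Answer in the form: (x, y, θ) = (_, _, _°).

Enumerate (i+0.5, j+0.5, θ) over the 41 free cells and 16 admissible headings. For each, cast all 4 beams and compare to the given ranges.
  (6.5, 1.5, 345°): beam 1 = 1.5529 ≠ 1.7321 ✗
  (7.5, 6.5, 285°): beam 1 = 1.9319 ≠ 1.7321 ✗
  (3.5, 4.5, 75°): beam 1 = 3.6235 ≠ 1.7321 ✗
  (2.5, 7.5, 165°): beam 1 = 1.5529 ≠ 1.7321 ✗
  …
  (6.5, 5.5, 30°): r_1=1.7321, r_2=2.8868, r_3=3.0000, r_4=3.0000 — all match ✓
Only this pose fits every beam.

(x, y, θ) = (6.5, 5.5, 30°)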